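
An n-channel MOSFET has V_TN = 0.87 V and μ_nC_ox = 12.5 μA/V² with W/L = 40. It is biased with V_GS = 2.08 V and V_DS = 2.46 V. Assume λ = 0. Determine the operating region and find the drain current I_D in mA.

Saturation; I_D = 0.366 mA

k_n = μ_nC_ox · (W/L) = 0.5 mA/V².
V_ov = V_GS − V_TN = 2.08 − 0.87 = 1.21 V.
Since V_DS = 2.46 V ≥ V_ov = 1.21 V, the device is in saturation.
I_D = ½ k_n V_ov² = 0.5 × 0.5 × 1.21² = 0.366 mA.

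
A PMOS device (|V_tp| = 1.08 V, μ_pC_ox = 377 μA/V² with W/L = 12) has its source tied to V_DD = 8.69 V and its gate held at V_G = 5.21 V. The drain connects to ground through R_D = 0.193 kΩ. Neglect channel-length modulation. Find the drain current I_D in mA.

V_SG = V_DD − V_G = 8.69 − 5.21 = 3.48 V, so V_ov = 3.48 − 1.08 = 2.4 V.
k_p = μ_pC_ox · (W/L) = 4.524 mA/V².
Assume saturation: I_D = ½ k_p V_ov² = 0.5 × 4.524 × 2.4² = 13 mA, giving V_SD = V_DD − I_D R_D = 8.69 − 13 × 0.193 = 6.18 V.
V_SD = 6.18 V ≥ V_ov = 2.4 V, confirming saturation.

I_D = 13.0 mA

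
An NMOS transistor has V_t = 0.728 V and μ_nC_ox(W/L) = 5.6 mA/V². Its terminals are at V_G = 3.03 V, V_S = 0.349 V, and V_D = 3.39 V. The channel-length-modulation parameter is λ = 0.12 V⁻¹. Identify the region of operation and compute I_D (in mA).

V_GS = V_G − V_S = 3.03 − 0.349 = 2.68 V; V_DS = V_D − V_S = 3.39 − 0.349 = 3.04 V.
V_ov = V_GS − V_t = 2.68 − 0.728 = 1.95 V.
Since V_DS = 3.04 V ≥ V_ov = 1.95 V, the device is in saturation.
I_D = ½ k_n V_ov² (1 + λ V_DS) = 0.5 × 5.6 × 1.95² × (1 + 0.12 × 3.04) = 14.6 mA.

Saturation; I_D = 14.6 mA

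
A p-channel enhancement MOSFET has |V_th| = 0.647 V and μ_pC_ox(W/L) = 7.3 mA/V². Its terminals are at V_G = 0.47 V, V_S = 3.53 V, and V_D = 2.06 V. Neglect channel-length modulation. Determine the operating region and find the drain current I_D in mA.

V_SG = V_S − V_G = 3.53 − 0.47 = 3.06 V; V_SD = V_S − V_D = 3.53 − 2.06 = 1.47 V.
V_ov = V_SG − |V_th| = 3.06 − 0.647 = 2.41 V.
Since V_SD = 1.47 V < V_ov = 2.41 V, the device is in the triode region.
I_D = k_p [V_ov · V_SD − ½ V_SD²] = 7.3 × [2.41 × 1.47 − 0.5 × 1.47²] = 18 mA.

Triode; I_D = 18.0 mA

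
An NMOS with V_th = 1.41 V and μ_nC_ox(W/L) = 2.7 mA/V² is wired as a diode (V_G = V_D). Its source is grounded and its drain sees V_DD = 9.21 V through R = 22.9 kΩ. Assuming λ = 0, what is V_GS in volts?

With gate tied to drain, V_GS = V_DS ≥ V_GS − V_th, so the device is in saturation.
KCL at the drain: ½ k_n (V_GS − V_th)² = (V_DD − V_GS)/R.
Let x = V_GS − 1.41. Then 30.9 x² + x − 7.8 = 0, giving x = 0.486 V (positive root), so V_GS = 1.9 V.
I_D = (V_DD − V_GS)/R = (9.21 − 1.9) / 22.9 = 0.319 mA.

V_GS = 1.90 V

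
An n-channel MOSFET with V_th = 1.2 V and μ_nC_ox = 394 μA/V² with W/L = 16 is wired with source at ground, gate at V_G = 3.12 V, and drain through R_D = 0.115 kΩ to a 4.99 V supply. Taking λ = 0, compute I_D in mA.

V_GS = V_G = 3.12 V, so V_ov = 3.12 − 1.2 = 1.92 V.
k_n = μ_nC_ox · (W/L) = 6.304 mA/V².
Assume saturation: I_D = ½ k_n V_ov² = 0.5 × 6.304 × 1.92² = 11.6 mA, giving V_DS = V_DD − I_D R_D = 4.99 − 11.6 × 0.115 = 3.65 V.
V_DS = 3.65 V ≥ V_ov = 1.92 V, confirming saturation.

I_D = 11.6 mA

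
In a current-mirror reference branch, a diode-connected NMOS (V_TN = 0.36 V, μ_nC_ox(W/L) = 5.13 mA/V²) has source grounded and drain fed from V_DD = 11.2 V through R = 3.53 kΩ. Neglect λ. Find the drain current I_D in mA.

I_D = 2.78 mA

With gate tied to drain, V_GS = V_DS ≥ V_GS − V_TN, so the device is in saturation.
KCL at the drain: ½ k_n (V_GS − V_TN)² = (V_DD − V_GS)/R.
Let x = V_GS − 0.36. Then 9.05 x² + x − 10.84 = 0, giving x = 1.04 V (positive root), so V_GS = 1.4 V.
I_D = (V_DD − V_GS)/R = (11.2 − 1.4) / 3.53 = 2.78 mA.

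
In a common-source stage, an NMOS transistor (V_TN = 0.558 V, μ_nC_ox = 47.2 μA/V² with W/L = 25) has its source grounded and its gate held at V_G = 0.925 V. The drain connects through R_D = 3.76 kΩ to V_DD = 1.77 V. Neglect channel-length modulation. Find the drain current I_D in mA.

V_GS = V_G = 0.925 V, so V_ov = 0.925 − 0.558 = 0.367 V.
k_n = μ_nC_ox · (W/L) = 1.18 mA/V².
Assume saturation: I_D = ½ k_n V_ov² = 0.5 × 1.18 × 0.367² = 0.0795 mA, giving V_DS = V_DD − I_D R_D = 1.77 − 0.0795 × 3.76 = 1.47 V.
V_DS = 1.47 V ≥ V_ov = 0.367 V, confirming saturation.

I_D = 0.0795 mA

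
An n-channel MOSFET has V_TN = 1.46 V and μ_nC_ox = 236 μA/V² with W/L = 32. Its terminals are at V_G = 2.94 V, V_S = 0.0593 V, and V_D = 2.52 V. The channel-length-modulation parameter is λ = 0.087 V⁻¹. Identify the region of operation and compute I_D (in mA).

Saturation; I_D = 9.25 mA

V_GS = V_G − V_S = 2.94 − 0.0593 = 2.88 V; V_DS = V_D − V_S = 2.52 − 0.0593 = 2.46 V.
k_n = μ_nC_ox · (W/L) = 7.552 mA/V².
V_ov = V_GS − V_TN = 2.88 − 1.46 = 1.42 V.
Since V_DS = 2.46 V ≥ V_ov = 1.42 V, the device is in saturation.
I_D = ½ k_n V_ov² (1 + λ V_DS) = 0.5 × 7.552 × 1.42² × (1 + 0.087 × 2.46) = 9.25 mA.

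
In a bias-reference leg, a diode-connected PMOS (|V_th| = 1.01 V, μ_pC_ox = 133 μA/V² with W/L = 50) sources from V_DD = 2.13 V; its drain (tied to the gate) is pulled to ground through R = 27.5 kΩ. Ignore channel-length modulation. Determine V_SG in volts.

V_SG = 1.12 V

With gate tied to drain, V_SG = V_SD ≥ V_SG − |V_th|, so the device is in saturation.
k_p = μ_pC_ox · (W/L) = 6.65 mA/V².
KCL at the drain: ½ k_p (V_SG − |V_th|)² = (V_DD − V_SG)/R.
Let x = V_SG − 1.01. Then 91.4 x² + x − 1.12 = 0, giving x = 0.105 V (positive root), so V_SG = 1.12 V.
I_D = (V_DD − V_SG)/R = (2.13 − 1.12) / 27.5 = 0.0369 mA.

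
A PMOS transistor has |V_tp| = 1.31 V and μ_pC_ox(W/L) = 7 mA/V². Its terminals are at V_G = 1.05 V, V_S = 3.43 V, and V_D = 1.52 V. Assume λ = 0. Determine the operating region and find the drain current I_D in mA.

Saturation; I_D = 4.01 mA

V_SG = V_S − V_G = 3.43 − 1.05 = 2.38 V; V_SD = V_S − V_D = 3.43 − 1.52 = 1.91 V.
V_ov = V_SG − |V_tp| = 2.38 − 1.31 = 1.07 V.
Since V_SD = 1.91 V ≥ V_ov = 1.07 V, the device is in saturation.
I_D = ½ k_p V_ov² = 0.5 × 7 × 1.07² = 4.01 mA.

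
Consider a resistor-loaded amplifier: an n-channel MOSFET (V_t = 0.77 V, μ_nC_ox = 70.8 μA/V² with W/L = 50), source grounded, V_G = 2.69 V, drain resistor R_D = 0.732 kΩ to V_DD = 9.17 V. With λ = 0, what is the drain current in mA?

V_GS = V_G = 2.69 V, so V_ov = 2.69 − 0.77 = 1.92 V.
k_n = μ_nC_ox · (W/L) = 3.54 mA/V².
Assume saturation: I_D = ½ k_n V_ov² = 0.5 × 3.54 × 1.92² = 6.52 mA, giving V_DS = V_DD − I_D R_D = 9.17 − 6.52 × 0.732 = 4.39 V.
V_DS = 4.39 V ≥ V_ov = 1.92 V, confirming saturation.

I_D = 6.52 mA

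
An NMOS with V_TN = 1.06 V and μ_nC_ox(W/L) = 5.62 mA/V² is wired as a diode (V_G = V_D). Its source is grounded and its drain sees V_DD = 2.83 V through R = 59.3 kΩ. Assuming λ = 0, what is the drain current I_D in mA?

I_D = 0.0282 mA

With gate tied to drain, V_GS = V_DS ≥ V_GS − V_TN, so the device is in saturation.
KCL at the drain: ½ k_n (V_GS − V_TN)² = (V_DD − V_GS)/R.
Let x = V_GS − 1.06. Then 167 x² + x − 1.77 = 0, giving x = 0.1 V (positive root), so V_GS = 1.16 V.
I_D = (V_DD − V_GS)/R = (2.83 − 1.16) / 59.3 = 0.0282 mA.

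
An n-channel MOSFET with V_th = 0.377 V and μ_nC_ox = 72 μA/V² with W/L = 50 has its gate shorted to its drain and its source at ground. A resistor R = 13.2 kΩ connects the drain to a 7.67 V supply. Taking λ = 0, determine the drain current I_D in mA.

I_D = 0.512 mA

With gate tied to drain, V_GS = V_DS ≥ V_GS − V_th, so the device is in saturation.
k_n = μ_nC_ox · (W/L) = 3.6 mA/V².
KCL at the drain: ½ k_n (V_GS − V_th)² = (V_DD − V_GS)/R.
Let x = V_GS − 0.377. Then 23.8 x² + x − 7.293 = 0, giving x = 0.533 V (positive root), so V_GS = 0.91 V.
I_D = (V_DD − V_GS)/R = (7.67 − 0.91) / 13.2 = 0.512 mA.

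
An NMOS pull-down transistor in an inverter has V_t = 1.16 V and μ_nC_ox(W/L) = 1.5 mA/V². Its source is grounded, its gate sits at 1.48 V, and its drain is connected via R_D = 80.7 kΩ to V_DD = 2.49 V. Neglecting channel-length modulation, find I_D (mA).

I_D = 0.0300 mA

V_GS = V_G = 1.48 V, so V_ov = 1.48 − 1.16 = 0.32 V.
Assume saturation: I_D = ½ k_n V_ov² = 0.5 × 1.5 × 0.32² = 0.0768 mA, giving V_DS = V_DD − I_D R_D = 2.49 − 0.0768 × 80.7 = -3.71 V.
But -3.71 V < V_ov = 0.32 V, so the device is actually in triode.
In triode I_D = k_n[V_ov V_DS − ½ V_DS²] and I_D = (V_DD − V_DS)/R_D. Equating: 60.5 V_DS² − 39.74 V_DS + 2.49 = 0, giving V_DS = 0.0702 V (the root below V_ov).
I_D = (2.49 − 0.0702) / 80.7 = 0.03 mA.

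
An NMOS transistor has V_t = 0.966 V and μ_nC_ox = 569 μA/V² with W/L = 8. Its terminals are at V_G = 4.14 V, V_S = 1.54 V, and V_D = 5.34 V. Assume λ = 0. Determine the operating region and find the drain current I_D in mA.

Saturation; I_D = 6.08 mA

V_GS = V_G − V_S = 4.14 − 1.54 = 2.6 V; V_DS = V_D − V_S = 5.34 − 1.54 = 3.8 V.
k_n = μ_nC_ox · (W/L) = 4.552 mA/V².
V_ov = V_GS − V_t = 2.6 − 0.966 = 1.63 V.
Since V_DS = 3.8 V ≥ V_ov = 1.63 V, the device is in saturation.
I_D = ½ k_n V_ov² = 0.5 × 4.552 × 1.63² = 6.08 mA.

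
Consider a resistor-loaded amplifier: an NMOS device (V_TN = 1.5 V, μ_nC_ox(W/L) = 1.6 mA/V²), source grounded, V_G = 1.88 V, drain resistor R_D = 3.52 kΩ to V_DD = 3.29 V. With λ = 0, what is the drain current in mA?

I_D = 0.116 mA

V_GS = V_G = 1.88 V, so V_ov = 1.88 − 1.5 = 0.38 V.
Assume saturation: I_D = ½ k_n V_ov² = 0.5 × 1.6 × 0.38² = 0.116 mA, giving V_DS = V_DD − I_D R_D = 3.29 − 0.116 × 3.52 = 2.88 V.
V_DS = 2.88 V ≥ V_ov = 0.38 V, confirming saturation.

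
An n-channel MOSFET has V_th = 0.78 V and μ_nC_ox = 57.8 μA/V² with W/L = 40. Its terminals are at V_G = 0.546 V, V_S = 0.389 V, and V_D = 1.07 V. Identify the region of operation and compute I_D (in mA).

V_GS = V_G − V_S = 0.546 − 0.389 = 0.157 V; V_DS = V_D − V_S = 1.07 − 0.389 = 0.681 V.
V_GS = 0.157 V < V_th = 0.78 V, so the transistor is in cutoff.

Cutoff; I_D = 0 mA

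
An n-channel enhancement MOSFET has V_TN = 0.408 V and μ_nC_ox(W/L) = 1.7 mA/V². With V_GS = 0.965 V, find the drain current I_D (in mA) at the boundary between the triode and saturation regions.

I_D = 0.264 mA

At the boundary V_DS = V_ov = V_GS − V_TN = 0.965 − 0.408 = 0.557 V.
I_D = ½ k_n V_ov² = 0.5 × 1.7 × 0.557² = 0.264 mA.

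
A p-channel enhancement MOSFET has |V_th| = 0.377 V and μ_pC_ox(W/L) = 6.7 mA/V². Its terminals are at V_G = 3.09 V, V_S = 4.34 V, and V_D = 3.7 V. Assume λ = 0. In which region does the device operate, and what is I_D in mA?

V_SG = V_S − V_G = 4.34 − 3.09 = 1.25 V; V_SD = V_S − V_D = 4.34 − 3.7 = 0.64 V.
V_ov = V_SG − |V_th| = 1.25 − 0.377 = 0.873 V.
Since V_SD = 0.64 V < V_ov = 0.873 V, the device is in the triode region.
I_D = k_p [V_ov · V_SD − ½ V_SD²] = 6.7 × [0.873 × 0.64 − 0.5 × 0.64²] = 2.37 mA.

Triode; I_D = 2.37 mA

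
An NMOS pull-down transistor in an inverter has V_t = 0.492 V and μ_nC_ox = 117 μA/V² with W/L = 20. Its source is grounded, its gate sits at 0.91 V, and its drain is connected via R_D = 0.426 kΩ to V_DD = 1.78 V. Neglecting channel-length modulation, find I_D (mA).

I_D = 0.204 mA

V_GS = V_G = 0.91 V, so V_ov = 0.91 − 0.492 = 0.418 V.
k_n = μ_nC_ox · (W/L) = 2.34 mA/V².
Assume saturation: I_D = ½ k_n V_ov² = 0.5 × 2.34 × 0.418² = 0.204 mA, giving V_DS = V_DD − I_D R_D = 1.78 − 0.204 × 0.426 = 1.69 V.
V_DS = 1.69 V ≥ V_ov = 0.418 V, confirming saturation.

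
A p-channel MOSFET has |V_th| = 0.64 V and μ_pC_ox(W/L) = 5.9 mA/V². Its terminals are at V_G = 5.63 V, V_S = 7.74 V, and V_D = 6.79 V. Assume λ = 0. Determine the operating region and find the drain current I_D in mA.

V_SG = V_S − V_G = 7.74 − 5.63 = 2.11 V; V_SD = V_S − V_D = 7.74 − 6.79 = 0.95 V.
V_ov = V_SG − |V_th| = 2.11 − 0.64 = 1.47 V.
Since V_SD = 0.95 V < V_ov = 1.47 V, the device is in the triode region.
I_D = k_p [V_ov · V_SD − ½ V_SD²] = 5.9 × [1.47 × 0.95 − 0.5 × 0.95²] = 5.58 mA.

Triode; I_D = 5.58 mA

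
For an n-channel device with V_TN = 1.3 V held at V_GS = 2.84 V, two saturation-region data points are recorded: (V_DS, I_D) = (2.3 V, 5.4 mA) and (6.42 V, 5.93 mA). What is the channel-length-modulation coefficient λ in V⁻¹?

λ = 0.0252 V⁻¹

With V_GS fixed, I_D ∝ (1 + λ V_DS) in saturation, so I_D2/I_D1 = (1 + λ V_DS2)/(1 + λ V_DS1).
5.93/5.4 = 1.098 = (1 + 6.42 λ)/(1 + 2.3 λ).
Solving: λ (I_D1 V_DS2 − I_D2 V_DS1) = I_D2 − I_D1, so λ = (5.93 − 5.4) / (5.4 × 6.42 − 5.93 × 2.3) = 0.53 / 21 = 0.0252 V⁻¹.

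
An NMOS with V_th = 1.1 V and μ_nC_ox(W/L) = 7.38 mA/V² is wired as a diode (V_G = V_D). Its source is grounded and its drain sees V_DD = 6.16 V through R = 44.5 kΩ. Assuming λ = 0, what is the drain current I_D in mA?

I_D = 0.110 mA

With gate tied to drain, V_GS = V_DS ≥ V_GS − V_th, so the device is in saturation.
KCL at the drain: ½ k_n (V_GS − V_th)² = (V_DD − V_GS)/R.
Let x = V_GS − 1.1. Then 164 x² + x − 5.06 = 0, giving x = 0.173 V (positive root), so V_GS = 1.27 V.
I_D = (V_DD − V_GS)/R = (6.16 − 1.27) / 44.5 = 0.11 mA.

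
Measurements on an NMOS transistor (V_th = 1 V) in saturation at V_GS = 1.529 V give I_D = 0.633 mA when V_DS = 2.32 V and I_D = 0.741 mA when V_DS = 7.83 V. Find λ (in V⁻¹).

With V_GS fixed, I_D ∝ (1 + λ V_DS) in saturation, so I_D2/I_D1 = (1 + λ V_DS2)/(1 + λ V_DS1).
0.741/0.633 = 1.171 = (1 + 7.83 λ)/(1 + 2.32 λ).
Solving: λ (I_D1 V_DS2 − I_D2 V_DS1) = I_D2 − I_D1, so λ = (0.741 − 0.633) / (0.633 × 7.83 − 0.741 × 2.32) = 0.108 / 3.24 = 0.0334 V⁻¹.

λ = 0.0334 V⁻¹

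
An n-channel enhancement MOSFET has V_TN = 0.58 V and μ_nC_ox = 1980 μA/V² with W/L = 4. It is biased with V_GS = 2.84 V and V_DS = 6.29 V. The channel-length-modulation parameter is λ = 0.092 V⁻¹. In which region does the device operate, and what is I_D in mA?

k_n = μ_nC_ox · (W/L) = 7.92 mA/V².
V_ov = V_GS − V_TN = 2.84 − 0.58 = 2.26 V.
Since V_DS = 6.29 V ≥ V_ov = 2.26 V, the device is in saturation.
I_D = ½ k_n V_ov² (1 + λ V_DS) = 0.5 × 7.92 × 2.26² × (1 + 0.092 × 6.29) = 31.9 mA.

Saturation; I_D = 31.9 mA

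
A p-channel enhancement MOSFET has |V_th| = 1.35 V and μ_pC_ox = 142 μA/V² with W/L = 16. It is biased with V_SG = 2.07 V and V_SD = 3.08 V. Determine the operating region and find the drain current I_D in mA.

Saturation; I_D = 0.589 mA

k_p = μ_pC_ox · (W/L) = 2.272 mA/V².
V_ov = V_SG − |V_th| = 2.07 − 1.35 = 0.72 V.
Since V_SD = 3.08 V ≥ V_ov = 0.72 V, the device is in saturation.
I_D = ½ k_p V_ov² = 0.5 × 2.272 × 0.72² = 0.589 mA.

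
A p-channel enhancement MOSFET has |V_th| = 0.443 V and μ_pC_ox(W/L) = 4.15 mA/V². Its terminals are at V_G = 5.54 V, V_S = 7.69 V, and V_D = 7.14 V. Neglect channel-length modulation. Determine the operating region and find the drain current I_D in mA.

Triode; I_D = 3.27 mA

V_SG = V_S − V_G = 7.69 − 5.54 = 2.15 V; V_SD = V_S − V_D = 7.69 − 7.14 = 0.55 V.
V_ov = V_SG − |V_th| = 2.15 − 0.443 = 1.71 V.
Since V_SD = 0.55 V < V_ov = 1.71 V, the device is in the triode region.
I_D = k_p [V_ov · V_SD − ½ V_SD²] = 4.15 × [1.71 × 0.55 − 0.5 × 0.55²] = 3.27 mA.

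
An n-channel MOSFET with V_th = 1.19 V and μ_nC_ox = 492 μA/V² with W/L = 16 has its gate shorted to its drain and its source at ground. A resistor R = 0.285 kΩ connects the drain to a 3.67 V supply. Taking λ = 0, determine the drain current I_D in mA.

I_D = 4.82 mA

With gate tied to drain, V_GS = V_DS ≥ V_GS − V_th, so the device is in saturation.
k_n = μ_nC_ox · (W/L) = 7.872 mA/V².
KCL at the drain: ½ k_n (V_GS − V_th)² = (V_DD − V_GS)/R.
Let x = V_GS − 1.19. Then 1.12 x² + x − 2.48 = 0, giving x = 1.11 V (positive root), so V_GS = 2.3 V.
I_D = (V_DD − V_GS)/R = (3.67 − 2.3) / 0.285 = 4.82 mA.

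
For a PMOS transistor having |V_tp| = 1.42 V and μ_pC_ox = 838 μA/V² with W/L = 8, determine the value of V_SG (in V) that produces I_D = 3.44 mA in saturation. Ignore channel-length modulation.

k_p = μ_pC_ox · (W/L) = 6.704 mA/V².
In saturation I_D = ½ k_p (V_SG − |V_tp|)², so V_SG − |V_tp| = √(2 I_D / k_p) = √(2 × 3.44 / 6.704) = 1.01 V.
V_SG = 1.42 + 1.01 = 2.43 V.

V_SG = 2.43 V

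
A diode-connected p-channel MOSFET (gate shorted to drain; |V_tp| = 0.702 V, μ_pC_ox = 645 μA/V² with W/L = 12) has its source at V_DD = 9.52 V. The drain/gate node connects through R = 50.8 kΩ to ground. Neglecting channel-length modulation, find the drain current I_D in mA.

I_D = 0.169 mA

With gate tied to drain, V_SG = V_SD ≥ V_SG − |V_tp|, so the device is in saturation.
k_p = μ_pC_ox · (W/L) = 7.74 mA/V².
KCL at the drain: ½ k_p (V_SG − |V_tp|)² = (V_DD − V_SG)/R.
Let x = V_SG − 0.702. Then 197 x² + x − 8.818 = 0, giving x = 0.209 V (positive root), so V_SG = 0.911 V.
I_D = (V_DD − V_SG)/R = (9.52 − 0.911) / 50.8 = 0.169 mA.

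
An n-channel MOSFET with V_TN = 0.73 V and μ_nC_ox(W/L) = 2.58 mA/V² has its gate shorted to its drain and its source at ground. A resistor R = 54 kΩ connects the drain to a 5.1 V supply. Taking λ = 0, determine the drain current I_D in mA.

With gate tied to drain, V_GS = V_DS ≥ V_GS − V_TN, so the device is in saturation.
KCL at the drain: ½ k_n (V_GS − V_TN)² = (V_DD − V_GS)/R.
Let x = V_GS − 0.73. Then 69.7 x² + x − 4.37 = 0, giving x = 0.243 V (positive root), so V_GS = 0.973 V.
I_D = (V_DD − V_GS)/R = (5.1 − 0.973) / 54 = 0.0764 mA.

I_D = 0.0764 mA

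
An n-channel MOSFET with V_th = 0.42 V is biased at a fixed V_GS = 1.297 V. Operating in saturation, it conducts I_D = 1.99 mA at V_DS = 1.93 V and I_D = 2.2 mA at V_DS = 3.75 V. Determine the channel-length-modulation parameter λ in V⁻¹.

λ = 0.0653 V⁻¹

With V_GS fixed, I_D ∝ (1 + λ V_DS) in saturation, so I_D2/I_D1 = (1 + λ V_DS2)/(1 + λ V_DS1).
2.2/1.99 = 1.106 = (1 + 3.75 λ)/(1 + 1.93 λ).
Solving: λ (I_D1 V_DS2 − I_D2 V_DS1) = I_D2 − I_D1, so λ = (2.2 − 1.99) / (1.99 × 3.75 − 2.2 × 1.93) = 0.21 / 3.22 = 0.0653 V⁻¹.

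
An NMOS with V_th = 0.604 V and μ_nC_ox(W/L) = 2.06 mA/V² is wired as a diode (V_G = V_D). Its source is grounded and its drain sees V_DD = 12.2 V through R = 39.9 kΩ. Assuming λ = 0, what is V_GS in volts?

V_GS = 1.12 V

With gate tied to drain, V_GS = V_DS ≥ V_GS − V_th, so the device is in saturation.
KCL at the drain: ½ k_n (V_GS − V_th)² = (V_DD − V_GS)/R.
Let x = V_GS − 0.604. Then 41.1 x² + x − 11.6 = 0, giving x = 0.519 V (positive root), so V_GS = 1.12 V.
I_D = (V_DD − V_GS)/R = (12.2 − 1.12) / 39.9 = 0.278 mA.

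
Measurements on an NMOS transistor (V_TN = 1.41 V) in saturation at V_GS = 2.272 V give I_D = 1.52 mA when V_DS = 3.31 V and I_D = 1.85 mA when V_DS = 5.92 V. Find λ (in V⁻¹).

With V_GS fixed, I_D ∝ (1 + λ V_DS) in saturation, so I_D2/I_D1 = (1 + λ V_DS2)/(1 + λ V_DS1).
1.85/1.52 = 1.217 = (1 + 5.92 λ)/(1 + 3.31 λ).
Solving: λ (I_D1 V_DS2 − I_D2 V_DS1) = I_D2 − I_D1, so λ = (1.85 − 1.52) / (1.52 × 5.92 − 1.85 × 3.31) = 0.33 / 2.87 = 0.115 V⁻¹.

λ = 0.115 V⁻¹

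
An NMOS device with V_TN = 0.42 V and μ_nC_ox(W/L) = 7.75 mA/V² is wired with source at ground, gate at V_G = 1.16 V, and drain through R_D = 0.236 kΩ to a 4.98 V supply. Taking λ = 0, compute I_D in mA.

I_D = 2.12 mA

V_GS = V_G = 1.16 V, so V_ov = 1.16 − 0.42 = 0.74 V.
Assume saturation: I_D = ½ k_n V_ov² = 0.5 × 7.75 × 0.74² = 2.12 mA, giving V_DS = V_DD − I_D R_D = 4.98 − 2.12 × 0.236 = 4.48 V.
V_DS = 4.48 V ≥ V_ov = 0.74 V, confirming saturation.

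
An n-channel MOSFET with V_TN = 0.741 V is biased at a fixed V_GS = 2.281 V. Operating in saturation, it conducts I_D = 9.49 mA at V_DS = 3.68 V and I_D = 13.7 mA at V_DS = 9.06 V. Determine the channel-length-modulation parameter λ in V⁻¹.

λ = 0.118 V⁻¹

With V_GS fixed, I_D ∝ (1 + λ V_DS) in saturation, so I_D2/I_D1 = (1 + λ V_DS2)/(1 + λ V_DS1).
13.7/9.49 = 1.444 = (1 + 9.06 λ)/(1 + 3.68 λ).
Solving: λ (I_D1 V_DS2 − I_D2 V_DS1) = I_D2 − I_D1, so λ = (13.7 − 9.49) / (9.49 × 9.06 − 13.7 × 3.68) = 4.21 / 35.6 = 0.118 V⁻¹.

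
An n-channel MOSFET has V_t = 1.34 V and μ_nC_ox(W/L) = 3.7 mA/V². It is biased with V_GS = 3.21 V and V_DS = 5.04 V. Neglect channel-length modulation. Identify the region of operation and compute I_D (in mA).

Saturation; I_D = 6.47 mA

V_ov = V_GS − V_t = 3.21 − 1.34 = 1.87 V.
Since V_DS = 5.04 V ≥ V_ov = 1.87 V, the device is in saturation.
I_D = ½ k_n V_ov² = 0.5 × 3.7 × 1.87² = 6.47 mA.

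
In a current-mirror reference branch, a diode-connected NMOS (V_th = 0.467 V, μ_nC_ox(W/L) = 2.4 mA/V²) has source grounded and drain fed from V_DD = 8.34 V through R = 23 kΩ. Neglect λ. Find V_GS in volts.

V_GS = 0.983 V

With gate tied to drain, V_GS = V_DS ≥ V_GS − V_th, so the device is in saturation.
KCL at the drain: ½ k_n (V_GS − V_th)² = (V_DD − V_GS)/R.
Let x = V_GS − 0.467. Then 27.6 x² + x − 7.873 = 0, giving x = 0.516 V (positive root), so V_GS = 0.983 V.
I_D = (V_DD − V_GS)/R = (8.34 − 0.983) / 23 = 0.32 mA.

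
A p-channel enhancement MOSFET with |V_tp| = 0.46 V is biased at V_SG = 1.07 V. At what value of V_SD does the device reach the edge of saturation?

V_SD,sat = 0.610 V

The boundary between triode and saturation is V_SD = V_SG − |V_tp| = V_ov.
V_ov = 1.07 − 0.46 = 0.61 V.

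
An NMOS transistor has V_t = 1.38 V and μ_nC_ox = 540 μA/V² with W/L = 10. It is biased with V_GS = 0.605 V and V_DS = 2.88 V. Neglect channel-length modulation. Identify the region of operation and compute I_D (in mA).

Cutoff; I_D = 0 mA

V_GS = 0.605 V < V_t = 1.38 V, so the transistor is in cutoff.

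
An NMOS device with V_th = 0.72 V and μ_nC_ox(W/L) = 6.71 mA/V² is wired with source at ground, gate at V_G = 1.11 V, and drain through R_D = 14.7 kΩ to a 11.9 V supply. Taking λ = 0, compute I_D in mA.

I_D = 0.510 mA

V_GS = V_G = 1.11 V, so V_ov = 1.11 − 0.72 = 0.39 V.
Assume saturation: I_D = ½ k_n V_ov² = 0.5 × 6.71 × 0.39² = 0.51 mA, giving V_DS = V_DD − I_D R_D = 11.9 − 0.51 × 14.7 = 4.4 V.
V_DS = 4.4 V ≥ V_ov = 0.39 V, confirming saturation.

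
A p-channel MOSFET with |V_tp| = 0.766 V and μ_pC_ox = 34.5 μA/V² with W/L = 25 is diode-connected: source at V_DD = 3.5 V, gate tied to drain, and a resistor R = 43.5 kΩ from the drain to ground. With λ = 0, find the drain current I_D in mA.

With gate tied to drain, V_SG = V_SD ≥ V_SG − |V_tp|, so the device is in saturation.
k_p = μ_pC_ox · (W/L) = 0.8625 mA/V².
KCL at the drain: ½ k_p (V_SG − |V_tp|)² = (V_DD − V_SG)/R.
Let x = V_SG − 0.766. Then 18.8 x² + x − 2.734 = 0, giving x = 0.356 V (positive root), so V_SG = 1.12 V.
I_D = (V_DD − V_SG)/R = (3.5 − 1.12) / 43.5 = 0.0547 mA.

I_D = 0.0547 mA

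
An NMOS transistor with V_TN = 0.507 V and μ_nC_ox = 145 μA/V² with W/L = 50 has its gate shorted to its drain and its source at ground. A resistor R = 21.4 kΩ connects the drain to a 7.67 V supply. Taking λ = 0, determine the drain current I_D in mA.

With gate tied to drain, V_GS = V_DS ≥ V_GS − V_TN, so the device is in saturation.
k_n = μ_nC_ox · (W/L) = 7.25 mA/V².
KCL at the drain: ½ k_n (V_GS − V_TN)² = (V_DD − V_GS)/R.
Let x = V_GS − 0.507. Then 77.6 x² + x − 7.163 = 0, giving x = 0.297 V (positive root), so V_GS = 0.804 V.
I_D = (V_DD − V_GS)/R = (7.67 − 0.804) / 21.4 = 0.321 mA.

I_D = 0.321 mA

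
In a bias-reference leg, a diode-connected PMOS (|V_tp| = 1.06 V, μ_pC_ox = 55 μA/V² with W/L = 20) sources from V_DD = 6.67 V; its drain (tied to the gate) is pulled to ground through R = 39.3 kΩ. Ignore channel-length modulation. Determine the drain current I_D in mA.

I_D = 0.130 mA

With gate tied to drain, V_SG = V_SD ≥ V_SG − |V_tp|, so the device is in saturation.
k_p = μ_pC_ox · (W/L) = 1.1 mA/V².
KCL at the drain: ½ k_p (V_SG − |V_tp|)² = (V_DD − V_SG)/R.
Let x = V_SG − 1.06. Then 21.6 x² + x − 5.61 = 0, giving x = 0.487 V (positive root), so V_SG = 1.55 V.
I_D = (V_DD − V_SG)/R = (6.67 − 1.55) / 39.3 = 0.13 mA.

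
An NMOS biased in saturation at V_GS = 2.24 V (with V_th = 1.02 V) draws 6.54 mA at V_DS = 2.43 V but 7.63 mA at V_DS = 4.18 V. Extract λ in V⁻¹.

λ = 0.124 V⁻¹

With V_GS fixed, I_D ∝ (1 + λ V_DS) in saturation, so I_D2/I_D1 = (1 + λ V_DS2)/(1 + λ V_DS1).
7.63/6.54 = 1.167 = (1 + 4.18 λ)/(1 + 2.43 λ).
Solving: λ (I_D1 V_DS2 − I_D2 V_DS1) = I_D2 − I_D1, so λ = (7.63 − 6.54) / (6.54 × 4.18 − 7.63 × 2.43) = 1.09 / 8.8 = 0.124 V⁻¹.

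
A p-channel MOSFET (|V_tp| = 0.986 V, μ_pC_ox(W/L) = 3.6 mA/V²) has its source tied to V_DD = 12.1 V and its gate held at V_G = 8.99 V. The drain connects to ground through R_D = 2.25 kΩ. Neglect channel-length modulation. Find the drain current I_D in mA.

I_D = 5.02 mA

V_SG = V_DD − V_G = 12.1 − 8.99 = 3.11 V, so V_ov = 3.11 − 0.986 = 2.12 V.
Assume saturation: I_D = ½ k_p V_ov² = 0.5 × 3.6 × 2.12² = 8.12 mA, giving V_SD = V_DD − I_D R_D = 12.1 − 8.12 × 2.25 = -6.17 V.
But -6.17 V < V_ov = 2.12 V, so the device is actually in triode.
In triode I_D = k_p[V_ov V_SD − ½ V_SD²] and I_D = (V_DD − V_SD)/R_D. Equating: 4.05 V_SD² − 18.2 V_SD + 12.1 = 0, giving V_SD = 0.811 V (the root below V_ov).
I_D = (12.1 − 0.811) / 2.25 = 5.02 mA.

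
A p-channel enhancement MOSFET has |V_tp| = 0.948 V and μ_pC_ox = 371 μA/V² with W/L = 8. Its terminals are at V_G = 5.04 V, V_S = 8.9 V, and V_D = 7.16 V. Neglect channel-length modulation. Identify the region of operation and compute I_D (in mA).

V_SG = V_S − V_G = 8.9 − 5.04 = 3.86 V; V_SD = V_S − V_D = 8.9 − 7.16 = 1.74 V.
k_p = μ_pC_ox · (W/L) = 2.968 mA/V².
V_ov = V_SG − |V_tp| = 3.86 − 0.948 = 2.91 V.
Since V_SD = 1.74 V < V_ov = 2.91 V, the device is in the triode region.
I_D = k_p [V_ov · V_SD − ½ V_SD²] = 2.968 × [2.91 × 1.74 − 0.5 × 1.74²] = 10.5 mA.

Triode; I_D = 10.5 mA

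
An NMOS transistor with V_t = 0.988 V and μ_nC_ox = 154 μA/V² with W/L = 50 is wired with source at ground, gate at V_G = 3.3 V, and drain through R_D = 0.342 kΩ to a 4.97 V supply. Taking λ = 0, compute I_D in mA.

V_GS = V_G = 3.3 V, so V_ov = 3.3 − 0.988 = 2.31 V.
k_n = μ_nC_ox · (W/L) = 7.7 mA/V².
Assume saturation: I_D = ½ k_n V_ov² = 0.5 × 7.7 × 2.31² = 20.6 mA, giving V_DS = V_DD − I_D R_D = 4.97 − 20.6 × 0.342 = -2.07 V.
But -2.07 V < V_ov = 2.31 V, so the device is actually in triode.
In triode I_D = k_n[V_ov V_DS − ½ V_DS²] and I_D = (V_DD − V_DS)/R_D. Equating: 1.32 V_DS² − 7.088 V_DS + 4.97 = 0, giving V_DS = 0.829 V (the root below V_ov).
I_D = (4.97 − 0.829) / 0.342 = 12.1 mA.

I_D = 12.1 mA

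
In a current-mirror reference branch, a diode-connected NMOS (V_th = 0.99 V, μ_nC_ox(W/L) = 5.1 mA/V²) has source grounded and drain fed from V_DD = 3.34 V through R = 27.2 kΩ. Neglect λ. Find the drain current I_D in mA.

With gate tied to drain, V_GS = V_DS ≥ V_GS − V_th, so the device is in saturation.
KCL at the drain: ½ k_n (V_GS − V_th)² = (V_DD − V_GS)/R.
Let x = V_GS − 0.99. Then 69.4 x² + x − 2.35 = 0, giving x = 0.177 V (positive root), so V_GS = 1.17 V.
I_D = (V_DD − V_GS)/R = (3.34 − 1.17) / 27.2 = 0.0799 mA.

I_D = 0.0799 mA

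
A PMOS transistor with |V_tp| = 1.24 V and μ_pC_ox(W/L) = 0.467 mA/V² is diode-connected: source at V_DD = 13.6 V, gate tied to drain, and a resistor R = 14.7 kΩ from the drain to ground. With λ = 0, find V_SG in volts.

V_SG = 3.00 V

With gate tied to drain, V_SG = V_SD ≥ V_SG − |V_tp|, so the device is in saturation.
KCL at the drain: ½ k_p (V_SG − |V_tp|)² = (V_DD − V_SG)/R.
Let x = V_SG − 1.24. Then 3.43 x² + x − 12.36 = 0, giving x = 1.76 V (positive root), so V_SG = 3 V.
I_D = (V_DD − V_SG)/R = (13.6 − 3) / 14.7 = 0.721 mA.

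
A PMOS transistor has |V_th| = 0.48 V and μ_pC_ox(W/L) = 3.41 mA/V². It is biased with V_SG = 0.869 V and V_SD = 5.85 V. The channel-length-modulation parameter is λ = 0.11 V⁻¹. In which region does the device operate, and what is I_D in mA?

V_ov = V_SG − |V_th| = 0.869 − 0.48 = 0.389 V.
Since V_SD = 5.85 V ≥ V_ov = 0.389 V, the device is in saturation.
I_D = ½ k_p V_ov² (1 + λ V_SD) = 0.5 × 3.41 × 0.389² × (1 + 0.11 × 5.85) = 0.424 mA.

Saturation; I_D = 0.424 mA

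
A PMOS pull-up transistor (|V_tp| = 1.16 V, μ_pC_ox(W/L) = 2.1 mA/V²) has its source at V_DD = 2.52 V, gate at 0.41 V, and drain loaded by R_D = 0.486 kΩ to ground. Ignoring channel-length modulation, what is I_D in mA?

I_D = 0.948 mA

V_SG = V_DD − V_G = 2.52 − 0.41 = 2.11 V, so V_ov = 2.11 − 1.16 = 0.95 V.
Assume saturation: I_D = ½ k_p V_ov² = 0.5 × 2.1 × 0.95² = 0.948 mA, giving V_SD = V_DD − I_D R_D = 2.52 − 0.948 × 0.486 = 2.06 V.
V_SD = 2.06 V ≥ V_ov = 0.95 V, confirming saturation.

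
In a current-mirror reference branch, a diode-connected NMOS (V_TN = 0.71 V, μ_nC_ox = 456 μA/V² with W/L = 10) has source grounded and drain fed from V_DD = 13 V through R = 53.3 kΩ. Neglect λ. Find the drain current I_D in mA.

With gate tied to drain, V_GS = V_DS ≥ V_GS − V_TN, so the device is in saturation.
k_n = μ_nC_ox · (W/L) = 4.56 mA/V².
KCL at the drain: ½ k_n (V_GS − V_TN)² = (V_DD − V_GS)/R.
Let x = V_GS − 0.71. Then 122 x² + x − 12.29 = 0, giving x = 0.314 V (positive root), so V_GS = 1.02 V.
I_D = (V_DD − V_GS)/R = (13 − 1.02) / 53.3 = 0.225 mA.

I_D = 0.225 mA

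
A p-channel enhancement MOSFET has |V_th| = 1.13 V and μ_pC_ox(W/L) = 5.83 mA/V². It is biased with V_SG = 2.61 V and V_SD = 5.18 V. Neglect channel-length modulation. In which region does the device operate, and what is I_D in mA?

V_ov = V_SG − |V_th| = 2.61 − 1.13 = 1.48 V.
Since V_SD = 5.18 V ≥ V_ov = 1.48 V, the device is in saturation.
I_D = ½ k_p V_ov² = 0.5 × 5.83 × 1.48² = 6.39 mA.

Saturation; I_D = 6.39 mA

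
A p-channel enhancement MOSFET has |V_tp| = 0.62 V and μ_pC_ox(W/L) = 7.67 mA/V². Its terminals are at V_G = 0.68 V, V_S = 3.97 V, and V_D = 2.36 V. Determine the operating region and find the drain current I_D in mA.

Triode; I_D = 23.0 mA

V_SG = V_S − V_G = 3.97 − 0.68 = 3.29 V; V_SD = V_S − V_D = 3.97 − 2.36 = 1.61 V.
V_ov = V_SG − |V_tp| = 3.29 − 0.62 = 2.67 V.
Since V_SD = 1.61 V < V_ov = 2.67 V, the device is in the triode region.
I_D = k_p [V_ov · V_SD − ½ V_SD²] = 7.67 × [2.67 × 1.61 − 0.5 × 1.61²] = 23 mA.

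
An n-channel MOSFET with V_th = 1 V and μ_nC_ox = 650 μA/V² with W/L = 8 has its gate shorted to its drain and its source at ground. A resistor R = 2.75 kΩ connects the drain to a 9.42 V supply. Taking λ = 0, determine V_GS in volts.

With gate tied to drain, V_GS = V_DS ≥ V_GS − V_th, so the device is in saturation.
k_n = μ_nC_ox · (W/L) = 5.2 mA/V².
KCL at the drain: ½ k_n (V_GS − V_th)² = (V_DD − V_GS)/R.
Let x = V_GS − 1. Then 7.15 x² + x − 8.42 = 0, giving x = 1.02 V (positive root), so V_GS = 2.02 V.
I_D = (V_DD − V_GS)/R = (9.42 − 2.02) / 2.75 = 2.69 mA.

V_GS = 2.02 V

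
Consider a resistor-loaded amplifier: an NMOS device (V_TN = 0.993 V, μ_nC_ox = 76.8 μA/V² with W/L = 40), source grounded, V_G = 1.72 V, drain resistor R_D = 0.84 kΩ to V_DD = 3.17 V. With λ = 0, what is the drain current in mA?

V_GS = V_G = 1.72 V, so V_ov = 1.72 − 0.993 = 0.727 V.
k_n = μ_nC_ox · (W/L) = 3.072 mA/V².
Assume saturation: I_D = ½ k_n V_ov² = 0.5 × 3.072 × 0.727² = 0.812 mA, giving V_DS = V_DD − I_D R_D = 3.17 − 0.812 × 0.84 = 2.49 V.
V_DS = 2.49 V ≥ V_ov = 0.727 V, confirming saturation.

I_D = 0.812 mA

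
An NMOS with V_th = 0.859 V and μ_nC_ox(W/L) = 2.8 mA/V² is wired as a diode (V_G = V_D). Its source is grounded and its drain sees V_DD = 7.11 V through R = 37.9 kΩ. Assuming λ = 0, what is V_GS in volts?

V_GS = 1.19 V

With gate tied to drain, V_GS = V_DS ≥ V_GS − V_th, so the device is in saturation.
KCL at the drain: ½ k_n (V_GS − V_th)² = (V_DD − V_GS)/R.
Let x = V_GS − 0.859. Then 53.1 x² + x − 6.251 = 0, giving x = 0.334 V (positive root), so V_GS = 1.19 V.
I_D = (V_DD − V_GS)/R = (7.11 − 1.19) / 37.9 = 0.156 mA.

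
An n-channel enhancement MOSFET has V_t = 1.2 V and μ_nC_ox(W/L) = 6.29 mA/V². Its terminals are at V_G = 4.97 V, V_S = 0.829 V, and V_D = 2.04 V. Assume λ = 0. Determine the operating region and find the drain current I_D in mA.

Triode; I_D = 17.8 mA

V_GS = V_G − V_S = 4.97 − 0.829 = 4.14 V; V_DS = V_D − V_S = 2.04 − 0.829 = 1.21 V.
V_ov = V_GS − V_t = 4.14 − 1.2 = 2.94 V.
Since V_DS = 1.21 V < V_ov = 2.94 V, the device is in the triode region.
I_D = k_n [V_ov · V_DS − ½ V_DS²] = 6.29 × [2.94 × 1.21 − 0.5 × 1.21²] = 17.8 mA.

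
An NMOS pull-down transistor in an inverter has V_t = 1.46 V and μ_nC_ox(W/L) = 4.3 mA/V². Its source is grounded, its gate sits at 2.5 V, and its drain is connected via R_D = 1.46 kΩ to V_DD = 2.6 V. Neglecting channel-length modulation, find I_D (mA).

I_D = 1.49 mA

V_GS = V_G = 2.5 V, so V_ov = 2.5 − 1.46 = 1.04 V.
Assume saturation: I_D = ½ k_n V_ov² = 0.5 × 4.3 × 1.04² = 2.33 mA, giving V_DS = V_DD − I_D R_D = 2.6 − 2.33 × 1.46 = -0.795 V.
But -0.795 V < V_ov = 1.04 V, so the device is actually in triode.
In triode I_D = k_n[V_ov V_DS − ½ V_DS²] and I_D = (V_DD − V_DS)/R_D. Equating: 3.14 V_DS² − 7.529 V_DS + 2.6 = 0, giving V_DS = 0.418 V (the root below V_ov).
I_D = (2.6 − 0.418) / 1.46 = 1.49 mA.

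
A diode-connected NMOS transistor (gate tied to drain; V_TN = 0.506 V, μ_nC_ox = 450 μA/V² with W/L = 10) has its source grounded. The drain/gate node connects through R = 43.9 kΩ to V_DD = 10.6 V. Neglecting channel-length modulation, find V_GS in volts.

V_GS = 0.821 V

With gate tied to drain, V_GS = V_DS ≥ V_GS − V_TN, so the device is in saturation.
k_n = μ_nC_ox · (W/L) = 4.5 mA/V².
KCL at the drain: ½ k_n (V_GS − V_TN)² = (V_DD − V_GS)/R.
Let x = V_GS − 0.506. Then 98.8 x² + x − 10.09 = 0, giving x = 0.315 V (positive root), so V_GS = 0.821 V.
I_D = (V_DD − V_GS)/R = (10.6 − 0.821) / 43.9 = 0.223 mA.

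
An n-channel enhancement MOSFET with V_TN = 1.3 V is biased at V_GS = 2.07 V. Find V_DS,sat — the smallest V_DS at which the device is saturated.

The boundary between triode and saturation is V_DS = V_GS − V_TN = V_ov.
V_ov = 2.07 − 1.3 = 0.77 V.

V_DS,sat = 0.770 V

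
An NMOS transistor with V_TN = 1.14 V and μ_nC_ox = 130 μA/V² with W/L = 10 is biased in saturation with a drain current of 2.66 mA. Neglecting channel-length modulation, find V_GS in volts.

V_GS = 3.16 V

k_n = μ_nC_ox · (W/L) = 1.3 mA/V².
In saturation I_D = ½ k_n (V_GS − V_TN)², so V_GS − V_TN = √(2 I_D / k_n) = √(2 × 2.66 / 1.3) = 2.02 V.
V_GS = 1.14 + 2.02 = 3.16 V.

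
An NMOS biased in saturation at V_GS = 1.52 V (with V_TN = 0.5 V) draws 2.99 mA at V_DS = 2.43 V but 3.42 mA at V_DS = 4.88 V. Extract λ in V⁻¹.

With V_GS fixed, I_D ∝ (1 + λ V_DS) in saturation, so I_D2/I_D1 = (1 + λ V_DS2)/(1 + λ V_DS1).
3.42/2.99 = 1.144 = (1 + 4.88 λ)/(1 + 2.43 λ).
Solving: λ (I_D1 V_DS2 − I_D2 V_DS1) = I_D2 − I_D1, so λ = (3.42 − 2.99) / (2.99 × 4.88 − 3.42 × 2.43) = 0.43 / 6.28 = 0.0685 V⁻¹.

λ = 0.0685 V⁻¹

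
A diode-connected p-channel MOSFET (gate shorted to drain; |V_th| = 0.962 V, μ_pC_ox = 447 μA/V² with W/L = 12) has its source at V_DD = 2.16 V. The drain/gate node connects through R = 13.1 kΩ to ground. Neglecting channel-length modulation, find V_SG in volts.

With gate tied to drain, V_SG = V_SD ≥ V_SG − |V_th|, so the device is in saturation.
k_p = μ_pC_ox · (W/L) = 5.364 mA/V².
KCL at the drain: ½ k_p (V_SG − |V_th|)² = (V_DD − V_SG)/R.
Let x = V_SG − 0.962. Then 35.1 x² + x − 1.198 = 0, giving x = 0.171 V (positive root), so V_SG = 1.13 V.
I_D = (V_DD − V_SG)/R = (2.16 − 1.13) / 13.1 = 0.0784 mA.

V_SG = 1.13 V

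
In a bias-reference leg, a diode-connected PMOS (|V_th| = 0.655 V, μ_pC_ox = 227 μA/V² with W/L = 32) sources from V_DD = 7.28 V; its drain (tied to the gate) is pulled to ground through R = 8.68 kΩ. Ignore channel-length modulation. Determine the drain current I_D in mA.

I_D = 0.712 mA

With gate tied to drain, V_SG = V_SD ≥ V_SG − |V_th|, so the device is in saturation.
k_p = μ_pC_ox · (W/L) = 7.264 mA/V².
KCL at the drain: ½ k_p (V_SG − |V_th|)² = (V_DD − V_SG)/R.
Let x = V_SG − 0.655. Then 31.5 x² + x − 6.625 = 0, giving x = 0.443 V (positive root), so V_SG = 1.1 V.
I_D = (V_DD − V_SG)/R = (7.28 − 1.1) / 8.68 = 0.712 mA.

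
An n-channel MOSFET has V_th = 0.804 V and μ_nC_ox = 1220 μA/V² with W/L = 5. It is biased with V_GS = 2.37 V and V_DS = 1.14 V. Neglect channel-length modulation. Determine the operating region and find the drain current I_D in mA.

k_n = μ_nC_ox · (W/L) = 6.1 mA/V².
V_ov = V_GS − V_th = 2.37 − 0.804 = 1.57 V.
Since V_DS = 1.14 V < V_ov = 1.57 V, the device is in the triode region.
I_D = k_n [V_ov · V_DS − ½ V_DS²] = 6.1 × [1.57 × 1.14 − 0.5 × 1.14²] = 6.93 mA.

Triode; I_D = 6.93 mA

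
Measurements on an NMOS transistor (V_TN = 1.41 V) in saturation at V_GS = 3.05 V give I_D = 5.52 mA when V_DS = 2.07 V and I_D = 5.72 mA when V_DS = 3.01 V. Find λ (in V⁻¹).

λ = 0.0419 V⁻¹

With V_GS fixed, I_D ∝ (1 + λ V_DS) in saturation, so I_D2/I_D1 = (1 + λ V_DS2)/(1 + λ V_DS1).
5.72/5.52 = 1.036 = (1 + 3.01 λ)/(1 + 2.07 λ).
Solving: λ (I_D1 V_DS2 − I_D2 V_DS1) = I_D2 − I_D1, so λ = (5.72 − 5.52) / (5.52 × 3.01 − 5.72 × 2.07) = 0.2 / 4.77 = 0.0419 V⁻¹.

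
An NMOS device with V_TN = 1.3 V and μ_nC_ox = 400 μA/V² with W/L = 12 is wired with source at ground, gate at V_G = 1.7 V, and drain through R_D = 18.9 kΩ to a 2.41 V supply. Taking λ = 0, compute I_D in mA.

I_D = 0.124 mA

V_GS = V_G = 1.7 V, so V_ov = 1.7 − 1.3 = 0.4 V.
k_n = μ_nC_ox · (W/L) = 4.8 mA/V².
Assume saturation: I_D = ½ k_n V_ov² = 0.5 × 4.8 × 0.4² = 0.384 mA, giving V_DS = V_DD − I_D R_D = 2.41 − 0.384 × 18.9 = -4.85 V.
But -4.85 V < V_ov = 0.4 V, so the device is actually in triode.
In triode I_D = k_n[V_ov V_DS − ½ V_DS²] and I_D = (V_DD − V_DS)/R_D. Equating: 45.4 V_DS² − 37.29 V_DS + 2.41 = 0, giving V_DS = 0.0707 V (the root below V_ov).
I_D = (2.41 − 0.0707) / 18.9 = 0.124 mA.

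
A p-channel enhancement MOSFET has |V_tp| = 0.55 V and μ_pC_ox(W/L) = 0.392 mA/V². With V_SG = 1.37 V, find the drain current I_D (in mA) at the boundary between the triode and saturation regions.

I_D = 0.132 mA

At the boundary V_SD = V_ov = V_SG − |V_tp| = 1.37 − 0.55 = 0.82 V.
I_D = ½ k_p V_ov² = 0.5 × 0.392 × 0.82² = 0.132 mA.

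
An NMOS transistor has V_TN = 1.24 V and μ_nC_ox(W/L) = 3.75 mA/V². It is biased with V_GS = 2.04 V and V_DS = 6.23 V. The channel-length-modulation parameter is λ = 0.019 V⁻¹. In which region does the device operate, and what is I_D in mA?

Saturation; I_D = 1.34 mA

V_ov = V_GS − V_TN = 2.04 − 1.24 = 0.8 V.
Since V_DS = 6.23 V ≥ V_ov = 0.8 V, the device is in saturation.
I_D = ½ k_n V_ov² (1 + λ V_DS) = 0.5 × 3.75 × 0.8² × (1 + 0.019 × 6.23) = 1.34 mA.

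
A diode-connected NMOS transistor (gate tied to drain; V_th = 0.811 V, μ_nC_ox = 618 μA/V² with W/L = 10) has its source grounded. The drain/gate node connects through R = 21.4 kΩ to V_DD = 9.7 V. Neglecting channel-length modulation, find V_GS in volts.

With gate tied to drain, V_GS = V_DS ≥ V_GS − V_th, so the device is in saturation.
k_n = μ_nC_ox · (W/L) = 6.18 mA/V².
KCL at the drain: ½ k_n (V_GS − V_th)² = (V_DD − V_GS)/R.
Let x = V_GS − 0.811. Then 66.1 x² + x − 8.889 = 0, giving x = 0.359 V (positive root), so V_GS = 1.17 V.
I_D = (V_DD − V_GS)/R = (9.7 − 1.17) / 21.4 = 0.399 mA.

V_GS = 1.17 V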